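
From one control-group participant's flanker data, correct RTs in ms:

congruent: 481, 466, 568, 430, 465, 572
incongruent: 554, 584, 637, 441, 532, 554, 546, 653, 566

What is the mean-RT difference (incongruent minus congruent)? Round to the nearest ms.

66 ms

M(congruent) = 2982/6 = 497.000
M(incongruent) = 5067/9 = 563.000
Difference = 563.000 − 497.000 = 66.000 ms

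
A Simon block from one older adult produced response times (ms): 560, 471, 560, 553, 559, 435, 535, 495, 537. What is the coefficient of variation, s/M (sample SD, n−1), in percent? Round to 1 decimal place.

n = 9, Σ = 4705, M = 522.7778
Σ(x−M)² = 16505.556; s = √(16505.556/8) = 45.4224
CV = 45.4224 / 522.7778 = 0.08689 = 8.689%

8.7%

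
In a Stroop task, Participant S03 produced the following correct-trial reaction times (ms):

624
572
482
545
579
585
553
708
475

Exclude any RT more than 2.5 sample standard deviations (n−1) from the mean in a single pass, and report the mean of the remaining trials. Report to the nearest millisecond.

569 ms

n = 9, ΣRT = 5123, M = 569.222
Σ(x−M)² = 39947.56; s = √(39947.56/8) = 70.664
Cutoffs: 569.222 ± 2.5·70.664 → [392.6, 745.9]
No RTs fall outside the cutoffs; all 9 retained. Mean = 5123/9 = 569.222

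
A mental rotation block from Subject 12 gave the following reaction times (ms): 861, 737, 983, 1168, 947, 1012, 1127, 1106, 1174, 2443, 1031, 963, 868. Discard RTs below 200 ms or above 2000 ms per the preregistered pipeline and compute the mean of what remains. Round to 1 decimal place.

Excluded: 2443
Retained (n=12): Σ = 11977
Mean = 11977/12 = 998.0833

998.1 ms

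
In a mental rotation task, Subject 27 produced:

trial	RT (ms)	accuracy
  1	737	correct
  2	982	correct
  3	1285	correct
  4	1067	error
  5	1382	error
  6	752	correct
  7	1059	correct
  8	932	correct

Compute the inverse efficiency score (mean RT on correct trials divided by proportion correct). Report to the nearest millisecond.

1277 ms

Correct trials (n=6): 737, 982, 1285, 752, 1059, 932
Mean correct RT = 5747/6 = 957.8333 ms
Proportion correct = 6/8
IES = 957.8333 / (6/8) = 1277.111 ms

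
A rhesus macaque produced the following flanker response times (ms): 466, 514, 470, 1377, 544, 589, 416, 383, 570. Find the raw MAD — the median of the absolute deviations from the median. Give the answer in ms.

56 ms

Sorted: 383, 416, 466, 470, 514, 544, 570, 589, 1377 → median = 514
|x − 514|: 48, 0, 44, 863, 30, 75, 98, 131, 56
Sorted deviations: 0, 30, 44, 48, 56, 75, 98, 131, 863 → MAD = 56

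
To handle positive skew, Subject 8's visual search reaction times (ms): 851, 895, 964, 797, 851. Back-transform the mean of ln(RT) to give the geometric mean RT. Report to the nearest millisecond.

870 ms

ln(RT): 6.7464, 6.7968, 6.8711, 6.6809, 6.7464
Mean ln(RT) = 33.8416/5 = 6.76832
Geometric mean = exp(6.76832) = 869.85 ms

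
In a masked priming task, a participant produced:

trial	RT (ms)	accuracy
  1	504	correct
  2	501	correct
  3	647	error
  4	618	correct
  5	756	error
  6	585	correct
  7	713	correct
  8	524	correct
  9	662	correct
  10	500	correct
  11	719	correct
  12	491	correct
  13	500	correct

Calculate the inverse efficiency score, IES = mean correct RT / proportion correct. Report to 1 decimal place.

678.7 ms

Correct trials (n=11): 504, 501, 618, 585, 713, 524, 662, 500, 719, 491, 500
Mean correct RT = 6317/11 = 574.2727 ms
Proportion correct = 11/13
IES = 574.2727 / (11/13) = 678.686 ms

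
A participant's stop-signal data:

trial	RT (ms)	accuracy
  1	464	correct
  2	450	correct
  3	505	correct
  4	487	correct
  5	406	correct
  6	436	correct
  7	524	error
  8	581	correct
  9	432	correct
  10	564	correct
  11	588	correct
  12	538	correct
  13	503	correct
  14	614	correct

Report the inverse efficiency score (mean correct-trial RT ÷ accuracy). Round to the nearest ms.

Correct trials (n=13): 464, 450, 505, 487, 406, 436, 581, 432, 564, 588, 538, 503, 614
Mean correct RT = 6568/13 = 505.2308 ms
Proportion correct = 13/14
IES = 505.2308 / (13/14) = 544.095 ms

544 ms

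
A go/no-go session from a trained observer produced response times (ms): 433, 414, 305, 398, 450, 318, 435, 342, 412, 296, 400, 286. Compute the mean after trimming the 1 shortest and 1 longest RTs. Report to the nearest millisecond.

375 ms

Sorted: 286, 296, 305, 318, 342, 398, 400, 412, 414, 433, 435, 450
Drop lowest 1 (286) and highest 1 (450)
Remaining (n=10): Σ = 3753, mean = 3753/10 = 375.300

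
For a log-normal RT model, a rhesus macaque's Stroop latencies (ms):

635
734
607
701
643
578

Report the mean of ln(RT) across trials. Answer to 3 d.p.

6.473

ln(RT): 6.4536, 6.5985, 6.4085, 6.5525, 6.4661, 6.3596
Σ ln(RT) = 38.8389
Mean = 38.8389/6 = 6.47315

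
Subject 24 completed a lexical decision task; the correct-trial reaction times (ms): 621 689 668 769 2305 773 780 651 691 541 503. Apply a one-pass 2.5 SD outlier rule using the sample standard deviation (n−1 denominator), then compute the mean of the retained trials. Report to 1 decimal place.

n = 11, ΣRT = 8991, M = 817.364
Σ(x−M)² = 2514956.55; s = √(2514956.55/10) = 501.493
Cutoffs: 817.364 ± 2.5·501.493 → [-436.4, 2071.1]
Outside: 2305 → excluded.
Retained (n=10): Σ = 6686, mean = 6686/10 = 668.600

668.6 ms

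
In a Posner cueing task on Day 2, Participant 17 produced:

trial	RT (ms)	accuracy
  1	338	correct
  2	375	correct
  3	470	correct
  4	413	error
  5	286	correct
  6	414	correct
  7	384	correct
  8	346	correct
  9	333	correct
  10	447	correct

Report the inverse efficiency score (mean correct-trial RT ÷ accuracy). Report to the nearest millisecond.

Correct trials (n=9): 338, 375, 470, 286, 414, 384, 346, 333, 447
Mean correct RT = 3393/9 = 377.0000 ms
Proportion correct = 9/10
IES = 377.0000 / (9/10) = 418.889 ms

419 ms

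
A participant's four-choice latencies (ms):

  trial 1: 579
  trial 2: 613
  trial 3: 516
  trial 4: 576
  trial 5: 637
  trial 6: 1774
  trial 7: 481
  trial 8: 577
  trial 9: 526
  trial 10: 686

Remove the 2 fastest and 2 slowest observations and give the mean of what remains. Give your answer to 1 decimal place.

Sorted: 481, 516, 526, 576, 577, 579, 613, 637, 686, 1774
Drop lowest 2 (481, 516) and highest 2 (686, 1774)
Remaining (n=6): Σ = 3508, mean = 3508/6 = 584.667

584.7 ms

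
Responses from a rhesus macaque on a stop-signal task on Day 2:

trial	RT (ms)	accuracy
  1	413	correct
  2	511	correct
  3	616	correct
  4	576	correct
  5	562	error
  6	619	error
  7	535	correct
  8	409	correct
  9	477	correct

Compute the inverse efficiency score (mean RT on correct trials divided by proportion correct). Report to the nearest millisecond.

650 ms

Correct trials (n=7): 413, 511, 616, 576, 535, 409, 477
Mean correct RT = 3537/7 = 505.2857 ms
Proportion correct = 7/9
IES = 505.2857 / (7/9) = 649.653 ms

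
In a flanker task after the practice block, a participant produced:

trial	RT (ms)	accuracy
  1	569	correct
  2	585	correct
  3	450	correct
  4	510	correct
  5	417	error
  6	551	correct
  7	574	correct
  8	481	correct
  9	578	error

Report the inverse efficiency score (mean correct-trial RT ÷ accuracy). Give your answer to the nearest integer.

683 ms

Correct trials (n=7): 569, 585, 450, 510, 551, 574, 481
Mean correct RT = 3720/7 = 531.4286 ms
Proportion correct = 7/9
IES = 531.4286 / (7/9) = 683.265 ms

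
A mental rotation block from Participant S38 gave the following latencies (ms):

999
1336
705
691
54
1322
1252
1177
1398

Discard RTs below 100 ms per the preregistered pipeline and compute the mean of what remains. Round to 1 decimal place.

Excluded: 54
Retained (n=8): Σ = 8880
Mean = 8880/8 = 1110.0000

1110.0 ms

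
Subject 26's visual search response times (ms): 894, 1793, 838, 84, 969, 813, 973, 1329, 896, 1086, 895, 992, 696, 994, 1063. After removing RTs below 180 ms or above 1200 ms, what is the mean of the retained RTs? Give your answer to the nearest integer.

926 ms

Excluded: 84, 1329, 1793
Retained (n=12): Σ = 11109
Mean = 11109/12 = 925.7500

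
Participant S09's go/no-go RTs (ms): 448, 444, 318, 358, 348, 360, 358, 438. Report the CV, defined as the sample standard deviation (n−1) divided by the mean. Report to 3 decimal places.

0.133

n = 8, Σ = 3072, M = 384.0000
Σ(x−M)² = 18192.000; s = √(18192.000/7) = 50.9790
CV = 50.9790 / 384.0000 = 0.13276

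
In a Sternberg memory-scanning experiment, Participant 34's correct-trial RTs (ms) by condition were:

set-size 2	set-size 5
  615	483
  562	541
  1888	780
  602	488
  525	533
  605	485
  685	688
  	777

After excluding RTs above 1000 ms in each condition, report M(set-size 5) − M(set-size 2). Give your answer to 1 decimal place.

-2.1 ms

set-size 2: exclude 1888
M(set-size 2) = 3594/6 = 599.000
M(set-size 5) = 4775/8 = 596.875
Difference = 596.875 − 599.000 = -2.125 ms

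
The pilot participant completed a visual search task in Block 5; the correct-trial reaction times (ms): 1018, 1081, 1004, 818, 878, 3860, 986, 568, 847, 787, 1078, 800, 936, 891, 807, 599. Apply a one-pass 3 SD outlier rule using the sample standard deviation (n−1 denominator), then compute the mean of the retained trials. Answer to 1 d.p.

873.2 ms

n = 16, ΣRT = 16958, M = 1059.875
Σ(x−M)² = 8692857.75; s = √(8692857.75/15) = 761.265
Cutoffs: 1059.875 ± 3·761.265 → [-1223.9, 3343.7]
Outside: 3860 → excluded.
Retained (n=15): Σ = 13098, mean = 13098/15 = 873.200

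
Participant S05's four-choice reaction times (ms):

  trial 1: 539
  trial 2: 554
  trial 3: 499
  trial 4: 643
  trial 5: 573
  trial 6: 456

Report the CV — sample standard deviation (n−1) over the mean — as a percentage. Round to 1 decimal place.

11.8%

n = 6, Σ = 3264, M = 544.0000
Σ(x−M)² = 20536.000; s = √(20536.000/5) = 64.0874
CV = 64.0874 / 544.0000 = 0.11781 = 11.781%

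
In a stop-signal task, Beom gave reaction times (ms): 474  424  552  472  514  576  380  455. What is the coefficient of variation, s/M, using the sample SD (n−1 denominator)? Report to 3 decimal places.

n = 8, Σ = 3847, M = 480.8750
Σ(x−M)² = 29410.875; s = √(29410.875/7) = 64.8194
CV = 64.8194 / 480.8750 = 0.13479

0.135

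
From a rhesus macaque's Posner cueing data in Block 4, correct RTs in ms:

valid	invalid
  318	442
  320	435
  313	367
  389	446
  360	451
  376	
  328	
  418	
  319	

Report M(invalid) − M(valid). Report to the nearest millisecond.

79 ms

M(valid) = 3141/9 = 349.000
M(invalid) = 2141/5 = 428.200
Difference = 428.200 − 349.000 = 79.200 ms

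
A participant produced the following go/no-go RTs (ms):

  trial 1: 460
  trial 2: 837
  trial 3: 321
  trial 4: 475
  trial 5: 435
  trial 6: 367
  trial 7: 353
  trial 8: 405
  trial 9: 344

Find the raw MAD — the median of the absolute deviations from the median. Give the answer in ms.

Sorted: 321, 344, 353, 367, 405, 435, 460, 475, 837 → median = 405
|x − 405|: 55, 432, 84, 70, 30, 38, 52, 0, 61
Sorted deviations: 0, 30, 38, 52, 55, 61, 70, 84, 432 → MAD = 55

55 ms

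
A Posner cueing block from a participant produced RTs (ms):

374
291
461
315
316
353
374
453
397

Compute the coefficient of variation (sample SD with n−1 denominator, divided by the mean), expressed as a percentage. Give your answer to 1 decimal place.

16.1%

n = 9, Σ = 3334, M = 370.4444
Σ(x−M)² = 28400.222; s = √(28400.222/8) = 59.5821
CV = 59.5821 / 370.4444 = 0.16084 = 16.084%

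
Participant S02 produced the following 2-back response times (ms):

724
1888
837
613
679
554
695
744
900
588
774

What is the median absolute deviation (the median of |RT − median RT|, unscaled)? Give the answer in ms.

111 ms

Sorted: 554, 588, 613, 679, 695, 724, 744, 774, 837, 900, 1888 → median = 724
|x − 724|: 0, 1164, 113, 111, 45, 170, 29, 20, 176, 136, 50
Sorted deviations: 0, 20, 29, 45, 50, 111, 113, 136, 170, 176, 1164 → MAD = 111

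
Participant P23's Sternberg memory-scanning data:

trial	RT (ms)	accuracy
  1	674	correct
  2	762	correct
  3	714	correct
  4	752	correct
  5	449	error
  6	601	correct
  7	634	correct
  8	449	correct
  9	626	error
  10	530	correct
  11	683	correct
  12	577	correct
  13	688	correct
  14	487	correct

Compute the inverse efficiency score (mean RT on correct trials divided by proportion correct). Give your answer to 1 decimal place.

734.1 ms

Correct trials (n=12): 674, 762, 714, 752, 601, 634, 449, 530, 683, 577, 688, 487
Mean correct RT = 7551/12 = 629.2500 ms
Proportion correct = 12/14
IES = 629.2500 / (12/14) = 734.125 ms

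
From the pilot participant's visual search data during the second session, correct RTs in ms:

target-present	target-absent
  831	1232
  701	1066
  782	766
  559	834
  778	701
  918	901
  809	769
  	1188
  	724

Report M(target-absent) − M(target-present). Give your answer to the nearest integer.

M(target-present) = 5378/7 = 768.286
M(target-absent) = 8181/9 = 909.000
Difference = 909.000 − 768.286 = 140.714 ms

141 ms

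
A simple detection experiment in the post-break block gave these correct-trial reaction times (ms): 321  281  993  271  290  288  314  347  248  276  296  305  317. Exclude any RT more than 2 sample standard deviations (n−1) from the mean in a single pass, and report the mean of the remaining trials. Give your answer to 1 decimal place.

296.2 ms

n = 13, ΣRT = 4547, M = 349.769
Σ(x−M)² = 455950.31; s = √(455950.31/12) = 194.925
Cutoffs: 349.769 ± 2·194.925 → [-40.1, 739.6]
Outside: 993 → excluded.
Retained (n=12): Σ = 3554, mean = 3554/12 = 296.167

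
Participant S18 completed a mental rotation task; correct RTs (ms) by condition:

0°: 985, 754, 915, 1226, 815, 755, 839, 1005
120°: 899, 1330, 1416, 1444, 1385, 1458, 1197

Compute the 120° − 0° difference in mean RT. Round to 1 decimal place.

392.4 ms

M(0°) = 7294/8 = 911.750
M(120°) = 9129/7 = 1304.143
Difference = 1304.143 − 911.750 = 392.393 ms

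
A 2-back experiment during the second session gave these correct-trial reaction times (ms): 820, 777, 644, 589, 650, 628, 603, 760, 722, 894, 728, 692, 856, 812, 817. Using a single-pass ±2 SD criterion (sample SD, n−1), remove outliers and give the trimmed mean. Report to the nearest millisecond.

n = 15, ΣRT = 10992, M = 732.800
Σ(x−M)² = 129878.40; s = √(129878.40/14) = 96.317
Cutoffs: 732.800 ± 2·96.317 → [540.2, 925.4]
No RTs fall outside the cutoffs; all 15 retained. Mean = 10992/15 = 732.800

733 ms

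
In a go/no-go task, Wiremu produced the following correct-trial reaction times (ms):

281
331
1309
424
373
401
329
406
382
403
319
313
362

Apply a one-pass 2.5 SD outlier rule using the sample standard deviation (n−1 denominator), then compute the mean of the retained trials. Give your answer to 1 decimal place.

360.3 ms

n = 13, ΣRT = 5633, M = 433.308
Σ(x−M)² = 853070.77; s = √(853070.77/12) = 266.626
Cutoffs: 433.308 ± 2.5·266.626 → [-233.3, 1099.9]
Outside: 1309 → excluded.
Retained (n=12): Σ = 4324, mean = 4324/12 = 360.333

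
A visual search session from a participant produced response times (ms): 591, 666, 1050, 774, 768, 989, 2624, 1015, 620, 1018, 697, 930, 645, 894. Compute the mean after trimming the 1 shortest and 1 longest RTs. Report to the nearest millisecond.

839 ms

Sorted: 591, 620, 645, 666, 697, 768, 774, 894, 930, 989, 1015, 1018, 1050, 2624
Drop lowest 1 (591) and highest 1 (2624)
Remaining (n=12): Σ = 10066, mean = 10066/12 = 838.833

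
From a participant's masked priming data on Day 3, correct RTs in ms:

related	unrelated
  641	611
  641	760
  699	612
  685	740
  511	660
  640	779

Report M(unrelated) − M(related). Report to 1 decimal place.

57.5 ms

M(related) = 3817/6 = 636.167
M(unrelated) = 4162/6 = 693.667
Difference = 693.667 − 636.167 = 57.500 ms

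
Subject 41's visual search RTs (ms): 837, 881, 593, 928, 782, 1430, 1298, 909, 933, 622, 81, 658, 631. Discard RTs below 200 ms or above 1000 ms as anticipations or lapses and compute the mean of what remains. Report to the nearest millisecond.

Excluded: 81, 1298, 1430
Retained (n=10): Σ = 7774
Mean = 7774/10 = 777.4000

777 ms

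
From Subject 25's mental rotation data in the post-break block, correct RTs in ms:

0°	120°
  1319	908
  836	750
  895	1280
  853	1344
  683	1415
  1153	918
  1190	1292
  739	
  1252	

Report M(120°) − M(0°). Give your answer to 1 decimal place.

M(0°) = 8920/9 = 991.111
M(120°) = 7907/7 = 1129.571
Difference = 1129.571 − 991.111 = 138.460 ms

138.5 ms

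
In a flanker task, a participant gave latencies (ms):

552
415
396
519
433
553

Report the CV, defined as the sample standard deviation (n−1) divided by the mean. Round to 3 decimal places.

n = 6, Σ = 2868, M = 478.0000
Σ(x−M)² = 25500.000; s = √(25500.000/5) = 71.4143
CV = 71.4143 / 478.0000 = 0.14940

0.149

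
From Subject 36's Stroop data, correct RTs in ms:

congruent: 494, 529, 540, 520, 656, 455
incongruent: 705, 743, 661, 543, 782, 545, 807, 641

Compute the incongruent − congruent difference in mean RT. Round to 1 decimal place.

M(congruent) = 3194/6 = 532.333
M(incongruent) = 5427/8 = 678.375
Difference = 678.375 − 532.333 = 146.042 ms

146.0 ms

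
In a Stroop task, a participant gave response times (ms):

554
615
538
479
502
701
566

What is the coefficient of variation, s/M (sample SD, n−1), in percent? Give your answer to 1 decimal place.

n = 7, Σ = 3955, M = 565.0000
Σ(x−M)² = 33212.000; s = √(33212.000/6) = 74.3998
CV = 74.3998 / 565.0000 = 0.13168 = 13.168%

13.2%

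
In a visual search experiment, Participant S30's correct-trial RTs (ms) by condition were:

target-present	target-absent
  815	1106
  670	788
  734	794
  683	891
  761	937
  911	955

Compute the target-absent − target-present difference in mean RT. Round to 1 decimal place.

149.5 ms

M(target-present) = 4574/6 = 762.333
M(target-absent) = 5471/6 = 911.833
Difference = 911.833 − 762.333 = 149.500 ms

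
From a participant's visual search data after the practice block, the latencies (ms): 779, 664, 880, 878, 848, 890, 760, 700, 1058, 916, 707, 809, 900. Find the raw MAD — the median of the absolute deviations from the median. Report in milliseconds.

Sorted: 664, 700, 707, 760, 779, 809, 848, 878, 880, 890, 900, 916, 1058 → median = 848
|x − 848|: 69, 184, 32, 30, 0, 42, 88, 148, 210, 68, 141, 39, 52
Sorted deviations: 0, 30, 32, 39, 42, 52, 68, 69, 88, 141, 148, 184, 210 → MAD = 68

68 ms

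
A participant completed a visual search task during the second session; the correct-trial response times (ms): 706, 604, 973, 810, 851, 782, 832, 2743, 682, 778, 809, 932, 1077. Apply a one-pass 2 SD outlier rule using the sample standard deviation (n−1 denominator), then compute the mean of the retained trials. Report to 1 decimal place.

819.7 ms

n = 13, ΣRT = 12579, M = 967.615
Σ(x−M)² = 3599887.08; s = √(3599887.08/12) = 547.714
Cutoffs: 967.615 ± 2·547.714 → [-127.8, 2063.0]
Outside: 2743 → excluded.
Retained (n=12): Σ = 9836, mean = 9836/12 = 819.667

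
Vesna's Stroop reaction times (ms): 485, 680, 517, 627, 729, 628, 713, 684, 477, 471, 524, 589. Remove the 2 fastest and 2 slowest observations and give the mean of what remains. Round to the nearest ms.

Sorted: 471, 477, 485, 517, 524, 589, 627, 628, 680, 684, 713, 729
Drop lowest 2 (471, 477) and highest 2 (713, 729)
Remaining (n=8): Σ = 4734, mean = 4734/8 = 591.750

592 ms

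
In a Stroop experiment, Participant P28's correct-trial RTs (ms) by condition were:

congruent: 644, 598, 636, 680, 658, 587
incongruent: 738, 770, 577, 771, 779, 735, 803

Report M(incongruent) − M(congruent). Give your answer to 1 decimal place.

M(congruent) = 3803/6 = 633.833
M(incongruent) = 5173/7 = 739.000
Difference = 739.000 − 633.833 = 105.167 ms

105.2 ms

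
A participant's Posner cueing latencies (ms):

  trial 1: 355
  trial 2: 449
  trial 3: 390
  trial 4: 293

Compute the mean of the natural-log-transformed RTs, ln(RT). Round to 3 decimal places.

5.906

ln(RT): 5.8721, 6.1070, 5.9661, 5.6802
Σ ln(RT) = 23.6255
Mean = 23.6255/4 = 5.90637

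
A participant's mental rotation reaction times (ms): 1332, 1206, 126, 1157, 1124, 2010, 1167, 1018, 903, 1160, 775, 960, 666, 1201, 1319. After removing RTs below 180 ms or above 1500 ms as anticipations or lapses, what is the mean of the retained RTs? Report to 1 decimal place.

Excluded: 126, 2010
Retained (n=13): Σ = 13988
Mean = 13988/13 = 1076.0000

1076.0 ms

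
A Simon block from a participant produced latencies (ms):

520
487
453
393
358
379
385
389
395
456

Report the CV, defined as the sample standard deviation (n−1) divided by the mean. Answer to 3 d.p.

n = 10, Σ = 4215, M = 421.5000
Σ(x−M)² = 25916.500; s = √(25916.500/9) = 53.6620
CV = 53.6620 / 421.5000 = 0.12731

0.127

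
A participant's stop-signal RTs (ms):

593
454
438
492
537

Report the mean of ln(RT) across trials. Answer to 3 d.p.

6.214

ln(RT): 6.3852, 6.1181, 6.0822, 6.1985, 6.2860
Σ ln(RT) = 31.0700
Mean = 31.0700/5 = 6.21400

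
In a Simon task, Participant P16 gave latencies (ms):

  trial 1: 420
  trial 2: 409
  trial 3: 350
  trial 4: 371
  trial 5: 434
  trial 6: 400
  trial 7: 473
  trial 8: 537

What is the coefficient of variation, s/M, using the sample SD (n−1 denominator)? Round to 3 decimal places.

n = 8, Σ = 3394, M = 424.2500
Σ(x−M)² = 24371.500; s = √(24371.500/7) = 59.0054
CV = 59.0054 / 424.2500 = 0.13908

0.139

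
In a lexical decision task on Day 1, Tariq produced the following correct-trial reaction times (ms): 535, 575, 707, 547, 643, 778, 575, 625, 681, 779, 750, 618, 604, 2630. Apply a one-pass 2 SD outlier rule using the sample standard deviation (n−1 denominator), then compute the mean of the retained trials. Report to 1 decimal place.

647.5 ms

n = 14, ΣRT = 11047, M = 789.071
Σ(x−M)² = 3735760.93; s = √(3735760.93/13) = 536.066
Cutoffs: 789.071 ± 2·536.066 → [-283.1, 1861.2]
Outside: 2630 → excluded.
Retained (n=13): Σ = 8417, mean = 8417/13 = 647.462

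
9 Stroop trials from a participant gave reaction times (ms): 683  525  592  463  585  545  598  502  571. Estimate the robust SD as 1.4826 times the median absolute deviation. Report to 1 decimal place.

40.0 ms

Sorted: 463, 502, 525, 545, 571, 585, 592, 598, 683 → median = 571
|x − 571| sorted: 0, 14, 21, 26, 27, 46, 69, 108, 112 → MAD = 27
Robust SD ≈ 1.4826 × 27 = 40.030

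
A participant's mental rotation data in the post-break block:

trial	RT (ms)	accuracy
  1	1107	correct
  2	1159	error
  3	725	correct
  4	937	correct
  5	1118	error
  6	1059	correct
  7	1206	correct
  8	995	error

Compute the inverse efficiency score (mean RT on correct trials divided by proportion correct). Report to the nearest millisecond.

Correct trials (n=5): 1107, 725, 937, 1059, 1206
Mean correct RT = 5034/5 = 1006.8000 ms
Proportion correct = 5/8
IES = 1006.8000 / (5/8) = 1610.880 ms

1611 ms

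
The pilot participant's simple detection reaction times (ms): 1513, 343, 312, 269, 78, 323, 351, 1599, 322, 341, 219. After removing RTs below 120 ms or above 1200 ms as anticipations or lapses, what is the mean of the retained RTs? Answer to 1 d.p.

310.0 ms

Excluded: 78, 1513, 1599
Retained (n=8): Σ = 2480
Mean = 2480/8 = 310.0000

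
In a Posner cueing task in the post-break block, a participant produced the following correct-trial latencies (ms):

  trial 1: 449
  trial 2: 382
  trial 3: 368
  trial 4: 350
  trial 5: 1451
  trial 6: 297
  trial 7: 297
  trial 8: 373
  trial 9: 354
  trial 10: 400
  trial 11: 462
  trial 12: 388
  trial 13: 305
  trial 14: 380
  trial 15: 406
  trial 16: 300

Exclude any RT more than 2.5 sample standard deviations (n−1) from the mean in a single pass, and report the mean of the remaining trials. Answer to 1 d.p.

n = 16, ΣRT = 6962, M = 435.125
Σ(x−M)² = 1138621.75; s = √(1138621.75/15) = 275.514
Cutoffs: 435.125 ± 2.5·275.514 → [-253.7, 1123.9]
Outside: 1451 → excluded.
Retained (n=15): Σ = 5511, mean = 5511/15 = 367.400

367.4 ms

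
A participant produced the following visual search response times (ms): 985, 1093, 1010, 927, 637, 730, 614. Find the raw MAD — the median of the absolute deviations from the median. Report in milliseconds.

Sorted: 614, 637, 730, 927, 985, 1010, 1093 → median = 927
|x − 927|: 58, 166, 83, 0, 290, 197, 313
Sorted deviations: 0, 58, 83, 166, 197, 290, 313 → MAD = 166

166 ms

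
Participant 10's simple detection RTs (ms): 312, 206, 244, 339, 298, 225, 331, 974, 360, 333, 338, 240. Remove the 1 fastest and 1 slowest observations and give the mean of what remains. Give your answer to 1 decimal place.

302.0 ms

Sorted: 206, 225, 240, 244, 298, 312, 331, 333, 338, 339, 360, 974
Drop lowest 1 (206) and highest 1 (974)
Remaining (n=10): Σ = 3020, mean = 3020/10 = 302.000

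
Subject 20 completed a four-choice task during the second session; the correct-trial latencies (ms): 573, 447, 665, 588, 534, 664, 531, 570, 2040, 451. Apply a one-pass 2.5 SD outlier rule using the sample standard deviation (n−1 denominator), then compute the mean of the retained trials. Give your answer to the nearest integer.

558 ms

n = 10, ΣRT = 7063, M = 706.300
Σ(x−M)² = 2025424.10; s = √(2025424.10/9) = 474.391
Cutoffs: 706.300 ± 2.5·474.391 → [-479.7, 1892.3]
Outside: 2040 → excluded.
Retained (n=9): Σ = 5023, mean = 5023/9 = 558.111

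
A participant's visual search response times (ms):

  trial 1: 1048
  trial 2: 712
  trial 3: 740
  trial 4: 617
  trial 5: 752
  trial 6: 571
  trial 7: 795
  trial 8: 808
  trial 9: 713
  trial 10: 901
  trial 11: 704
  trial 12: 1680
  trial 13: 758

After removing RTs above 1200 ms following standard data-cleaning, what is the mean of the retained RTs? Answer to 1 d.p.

Excluded: 1680
Retained (n=12): Σ = 9119
Mean = 9119/12 = 759.9167

759.9 ms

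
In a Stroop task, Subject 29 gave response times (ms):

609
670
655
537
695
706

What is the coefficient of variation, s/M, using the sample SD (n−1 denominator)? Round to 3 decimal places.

0.098

n = 6, Σ = 3872, M = 645.3333
Σ(x−M)² = 19905.333; s = √(19905.333/5) = 63.0957
CV = 63.0957 / 645.3333 = 0.09777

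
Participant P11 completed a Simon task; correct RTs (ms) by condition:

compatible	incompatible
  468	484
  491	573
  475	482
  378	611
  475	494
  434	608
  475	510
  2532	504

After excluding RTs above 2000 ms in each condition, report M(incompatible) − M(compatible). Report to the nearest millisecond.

77 ms

compatible: exclude 2532
M(compatible) = 3196/7 = 456.571
M(incompatible) = 4266/8 = 533.250
Difference = 533.250 − 456.571 = 76.679 ms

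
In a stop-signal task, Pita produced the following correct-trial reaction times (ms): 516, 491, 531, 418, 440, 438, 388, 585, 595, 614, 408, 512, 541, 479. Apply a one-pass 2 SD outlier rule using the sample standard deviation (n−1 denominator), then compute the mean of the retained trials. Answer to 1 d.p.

496.9 ms

n = 14, ΣRT = 6956, M = 496.857
Σ(x−M)² = 67847.71; s = √(67847.71/13) = 72.243
Cutoffs: 496.857 ± 2·72.243 → [352.4, 641.3]
No RTs fall outside the cutoffs; all 14 retained. Mean = 6956/14 = 496.857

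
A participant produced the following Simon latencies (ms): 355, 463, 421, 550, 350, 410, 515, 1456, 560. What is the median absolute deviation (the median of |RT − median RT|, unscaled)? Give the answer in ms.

Sorted: 350, 355, 410, 421, 463, 515, 550, 560, 1456 → median = 463
|x − 463|: 108, 0, 42, 87, 113, 53, 52, 993, 97
Sorted deviations: 0, 42, 52, 53, 87, 97, 108, 113, 993 → MAD = 87

87 ms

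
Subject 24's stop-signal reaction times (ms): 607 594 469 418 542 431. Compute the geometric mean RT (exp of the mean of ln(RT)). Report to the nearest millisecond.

ln(RT): 6.4085, 6.3869, 6.1506, 6.0355, 6.2953, 6.0661
Mean ln(RT) = 37.3429/6 = 6.22381
Geometric mean = exp(6.22381) = 504.62 ms

505 ms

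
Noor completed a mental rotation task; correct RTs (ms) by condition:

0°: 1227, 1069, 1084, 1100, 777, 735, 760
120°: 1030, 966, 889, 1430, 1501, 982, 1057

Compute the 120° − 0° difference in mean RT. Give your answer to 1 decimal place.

M(0°) = 6752/7 = 964.571
M(120°) = 7855/7 = 1122.143
Difference = 1122.143 − 964.571 = 157.571 ms

157.6 ms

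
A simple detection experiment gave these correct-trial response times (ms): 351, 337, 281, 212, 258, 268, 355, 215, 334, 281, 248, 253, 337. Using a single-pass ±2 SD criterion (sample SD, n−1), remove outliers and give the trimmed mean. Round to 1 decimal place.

n = 13, ΣRT = 3730, M = 286.923
Σ(x−M)² = 30688.92; s = √(30688.92/12) = 50.571
Cutoffs: 286.923 ± 2·50.571 → [185.8, 388.1]
No RTs fall outside the cutoffs; all 13 retained. Mean = 3730/13 = 286.923

286.9 ms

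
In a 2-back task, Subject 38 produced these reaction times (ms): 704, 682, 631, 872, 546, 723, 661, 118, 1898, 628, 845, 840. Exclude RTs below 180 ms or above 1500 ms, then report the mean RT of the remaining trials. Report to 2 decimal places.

Excluded: 118, 1898
Retained (n=10): Σ = 7132
Mean = 7132/10 = 713.2000

713.20 ms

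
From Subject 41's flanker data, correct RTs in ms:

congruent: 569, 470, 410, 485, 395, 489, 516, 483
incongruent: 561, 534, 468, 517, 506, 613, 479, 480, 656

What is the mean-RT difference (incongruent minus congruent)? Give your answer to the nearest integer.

M(congruent) = 3817/8 = 477.125
M(incongruent) = 4814/9 = 534.889
Difference = 534.889 − 477.125 = 57.764 ms

58 ms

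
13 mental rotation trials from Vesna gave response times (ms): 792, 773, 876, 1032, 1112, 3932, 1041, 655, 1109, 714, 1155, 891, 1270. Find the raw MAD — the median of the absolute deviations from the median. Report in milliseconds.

156 ms

Sorted: 655, 714, 773, 792, 876, 891, 1032, 1041, 1109, 1112, 1155, 1270, 3932 → median = 1032
|x − 1032|: 240, 259, 156, 0, 80, 2900, 9, 377, 77, 318, 123, 141, 238
Sorted deviations: 0, 9, 77, 80, 123, 141, 156, 238, 240, 259, 318, 377, 2900 → MAD = 156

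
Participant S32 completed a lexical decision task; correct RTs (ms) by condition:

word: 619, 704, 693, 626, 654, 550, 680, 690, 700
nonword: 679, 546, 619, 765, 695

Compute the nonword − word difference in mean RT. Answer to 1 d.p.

M(word) = 5916/9 = 657.333
M(nonword) = 3304/5 = 660.800
Difference = 660.800 − 657.333 = 3.467 ms

3.5 ms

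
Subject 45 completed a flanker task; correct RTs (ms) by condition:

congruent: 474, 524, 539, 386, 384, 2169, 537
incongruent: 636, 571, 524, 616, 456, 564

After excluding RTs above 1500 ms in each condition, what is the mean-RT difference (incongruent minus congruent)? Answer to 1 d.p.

87.2 ms

congruent: exclude 2169
M(congruent) = 2844/6 = 474.000
M(incongruent) = 3367/6 = 561.167
Difference = 561.167 − 474.000 = 87.167 ms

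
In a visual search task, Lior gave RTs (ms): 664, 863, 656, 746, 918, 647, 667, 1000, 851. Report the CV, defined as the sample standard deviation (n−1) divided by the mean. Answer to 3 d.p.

0.170

n = 9, Σ = 7012, M = 779.1111
Σ(x−M)² = 139812.889; s = √(139812.889/8) = 132.1991
CV = 132.1991 / 779.1111 = 0.16968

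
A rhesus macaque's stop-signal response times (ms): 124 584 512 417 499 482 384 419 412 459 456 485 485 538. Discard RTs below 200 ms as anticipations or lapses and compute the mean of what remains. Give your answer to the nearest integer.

472 ms

Excluded: 124
Retained (n=13): Σ = 6132
Mean = 6132/13 = 471.6923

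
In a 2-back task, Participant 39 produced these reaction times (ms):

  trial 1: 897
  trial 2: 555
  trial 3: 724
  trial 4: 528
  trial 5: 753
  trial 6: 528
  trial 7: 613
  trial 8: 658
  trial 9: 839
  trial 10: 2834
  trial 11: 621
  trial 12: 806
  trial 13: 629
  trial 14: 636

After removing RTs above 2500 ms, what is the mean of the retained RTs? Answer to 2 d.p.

675.92 ms

Excluded: 2834
Retained (n=13): Σ = 8787
Mean = 8787/13 = 675.9231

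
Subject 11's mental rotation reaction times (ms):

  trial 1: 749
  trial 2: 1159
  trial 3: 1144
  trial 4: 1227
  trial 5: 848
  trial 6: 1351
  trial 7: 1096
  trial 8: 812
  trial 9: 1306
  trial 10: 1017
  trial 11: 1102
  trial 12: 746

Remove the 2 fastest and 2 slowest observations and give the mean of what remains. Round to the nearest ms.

Sorted: 746, 749, 812, 848, 1017, 1096, 1102, 1144, 1159, 1227, 1306, 1351
Drop lowest 2 (746, 749) and highest 2 (1306, 1351)
Remaining (n=8): Σ = 8405, mean = 8405/8 = 1050.625

1051 ms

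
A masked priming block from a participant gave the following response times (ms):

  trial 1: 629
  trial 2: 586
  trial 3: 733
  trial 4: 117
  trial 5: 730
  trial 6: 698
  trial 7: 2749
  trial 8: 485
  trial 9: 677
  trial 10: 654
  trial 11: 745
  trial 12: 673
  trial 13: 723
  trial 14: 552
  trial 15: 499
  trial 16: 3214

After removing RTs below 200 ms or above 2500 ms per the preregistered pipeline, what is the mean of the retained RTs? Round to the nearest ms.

645 ms

Excluded: 117, 2749, 3214
Retained (n=13): Σ = 8384
Mean = 8384/13 = 644.9231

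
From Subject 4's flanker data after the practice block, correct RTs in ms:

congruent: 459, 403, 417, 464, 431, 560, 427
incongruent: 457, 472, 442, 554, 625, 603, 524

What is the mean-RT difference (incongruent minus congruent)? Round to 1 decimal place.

M(congruent) = 3161/7 = 451.571
M(incongruent) = 3677/7 = 525.286
Difference = 525.286 − 451.571 = 73.714 ms

73.7 ms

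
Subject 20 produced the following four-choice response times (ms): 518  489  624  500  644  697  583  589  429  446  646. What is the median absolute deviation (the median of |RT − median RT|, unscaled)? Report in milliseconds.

65 ms

Sorted: 429, 446, 489, 500, 518, 583, 589, 624, 644, 646, 697 → median = 583
|x − 583|: 65, 94, 41, 83, 61, 114, 0, 6, 154, 137, 63
Sorted deviations: 0, 6, 41, 61, 63, 65, 83, 94, 114, 137, 154 → MAD = 65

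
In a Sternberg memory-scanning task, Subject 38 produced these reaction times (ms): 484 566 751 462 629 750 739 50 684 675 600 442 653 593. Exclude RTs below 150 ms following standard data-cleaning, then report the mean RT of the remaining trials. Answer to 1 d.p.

617.5 ms

Excluded: 50
Retained (n=13): Σ = 8028
Mean = 8028/13 = 617.5385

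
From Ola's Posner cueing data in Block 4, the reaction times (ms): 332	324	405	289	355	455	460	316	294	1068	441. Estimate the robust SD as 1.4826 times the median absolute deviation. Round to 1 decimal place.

Sorted: 289, 294, 316, 324, 332, 355, 405, 441, 455, 460, 1068 → median = 355
|x − 355| sorted: 0, 23, 31, 39, 50, 61, 66, 86, 100, 105, 713 → MAD = 61
Robust SD ≈ 1.4826 × 61 = 90.439

90.4 ms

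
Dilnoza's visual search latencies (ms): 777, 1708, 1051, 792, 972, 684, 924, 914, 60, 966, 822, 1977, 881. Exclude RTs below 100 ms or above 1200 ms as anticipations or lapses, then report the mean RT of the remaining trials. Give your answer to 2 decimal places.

878.30 ms

Excluded: 60, 1708, 1977
Retained (n=10): Σ = 8783
Mean = 8783/10 = 878.3000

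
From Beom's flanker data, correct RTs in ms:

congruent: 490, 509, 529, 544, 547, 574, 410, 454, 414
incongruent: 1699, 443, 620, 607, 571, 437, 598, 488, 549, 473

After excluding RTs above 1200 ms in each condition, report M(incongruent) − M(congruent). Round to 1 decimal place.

incongruent: exclude 1699
M(congruent) = 4471/9 = 496.778
M(incongruent) = 4786/9 = 531.778
Difference = 531.778 − 496.778 = 35.000 ms

35.0 ms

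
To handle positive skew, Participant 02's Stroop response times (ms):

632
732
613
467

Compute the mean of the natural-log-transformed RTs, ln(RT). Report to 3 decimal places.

6.402

ln(RT): 6.4489, 6.5958, 6.4184, 6.1463
Σ ln(RT) = 25.6094
Mean = 25.6094/4 = 6.40234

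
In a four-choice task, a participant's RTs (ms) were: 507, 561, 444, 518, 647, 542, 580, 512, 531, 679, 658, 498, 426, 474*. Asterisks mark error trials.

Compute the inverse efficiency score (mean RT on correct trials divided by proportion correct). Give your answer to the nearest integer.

Correct trials (n=13): 507, 561, 444, 518, 647, 542, 580, 512, 531, 679, 658, 498, 426
Mean correct RT = 7103/13 = 546.3846 ms
Proportion correct = 13/14
IES = 546.3846 / (13/14) = 588.414 ms

588 ms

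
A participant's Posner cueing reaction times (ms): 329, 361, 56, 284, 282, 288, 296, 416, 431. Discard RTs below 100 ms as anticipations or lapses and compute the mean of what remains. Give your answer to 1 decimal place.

335.9 ms

Excluded: 56
Retained (n=8): Σ = 2687
Mean = 2687/8 = 335.8750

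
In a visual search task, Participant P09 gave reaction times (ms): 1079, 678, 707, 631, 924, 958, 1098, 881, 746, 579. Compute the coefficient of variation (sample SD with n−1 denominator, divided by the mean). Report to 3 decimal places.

0.224

n = 10, Σ = 8281, M = 828.1000
Σ(x−M)² = 309500.900; s = √(309500.900/9) = 185.4427
CV = 185.4427 / 828.1000 = 0.22394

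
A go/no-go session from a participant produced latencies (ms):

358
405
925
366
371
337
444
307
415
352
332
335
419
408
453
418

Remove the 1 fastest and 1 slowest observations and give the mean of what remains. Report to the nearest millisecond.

Sorted: 307, 332, 335, 337, 352, 358, 366, 371, 405, 408, 415, 418, 419, 444, 453, 925
Drop lowest 1 (307) and highest 1 (925)
Remaining (n=14): Σ = 5413, mean = 5413/14 = 386.643

387 ms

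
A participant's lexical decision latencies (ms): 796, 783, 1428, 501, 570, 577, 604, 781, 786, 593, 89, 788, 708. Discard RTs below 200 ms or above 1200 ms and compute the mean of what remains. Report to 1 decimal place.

Excluded: 89, 1428
Retained (n=11): Σ = 7487
Mean = 7487/11 = 680.6364

680.6 ms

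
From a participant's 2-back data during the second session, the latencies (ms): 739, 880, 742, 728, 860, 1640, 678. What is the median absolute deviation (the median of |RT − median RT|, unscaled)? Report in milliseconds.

Sorted: 678, 728, 739, 742, 860, 880, 1640 → median = 742
|x − 742|: 3, 138, 0, 14, 118, 898, 64
Sorted deviations: 0, 3, 14, 64, 118, 138, 898 → MAD = 64

64 ms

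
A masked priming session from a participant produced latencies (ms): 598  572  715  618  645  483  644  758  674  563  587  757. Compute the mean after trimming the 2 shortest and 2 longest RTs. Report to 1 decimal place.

631.6 ms

Sorted: 483, 563, 572, 587, 598, 618, 644, 645, 674, 715, 757, 758
Drop lowest 2 (483, 563) and highest 2 (757, 758)
Remaining (n=8): Σ = 5053, mean = 5053/8 = 631.625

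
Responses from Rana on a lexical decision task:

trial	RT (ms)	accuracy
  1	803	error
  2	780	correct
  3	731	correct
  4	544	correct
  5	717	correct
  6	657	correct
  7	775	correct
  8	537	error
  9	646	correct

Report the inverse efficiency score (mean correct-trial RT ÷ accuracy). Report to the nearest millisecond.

891 ms

Correct trials (n=7): 780, 731, 544, 717, 657, 775, 646
Mean correct RT = 4850/7 = 692.8571 ms
Proportion correct = 7/9
IES = 692.8571 / (7/9) = 890.816 ms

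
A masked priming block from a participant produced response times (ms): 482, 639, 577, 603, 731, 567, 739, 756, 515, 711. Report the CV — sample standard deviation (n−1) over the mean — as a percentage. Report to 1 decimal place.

15.6%

n = 10, Σ = 6320, M = 632.0000
Σ(x−M)² = 87196.000; s = √(87196.000/9) = 98.4299
CV = 98.4299 / 632.0000 = 0.15574 = 15.574%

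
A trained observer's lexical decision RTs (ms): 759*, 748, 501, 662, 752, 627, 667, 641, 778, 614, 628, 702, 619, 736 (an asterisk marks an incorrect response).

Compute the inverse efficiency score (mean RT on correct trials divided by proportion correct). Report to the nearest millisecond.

Correct trials (n=13): 748, 501, 662, 752, 627, 667, 641, 778, 614, 628, 702, 619, 736
Mean correct RT = 8675/13 = 667.3077 ms
Proportion correct = 13/14
IES = 667.3077 / (13/14) = 718.639 ms

719 ms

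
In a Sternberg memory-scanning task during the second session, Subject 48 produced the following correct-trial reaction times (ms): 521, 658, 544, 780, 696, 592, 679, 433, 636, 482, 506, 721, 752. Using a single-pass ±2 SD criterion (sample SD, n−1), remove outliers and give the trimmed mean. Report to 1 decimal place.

615.4 ms

n = 13, ΣRT = 8000, M = 615.385
Σ(x−M)² = 147275.08; s = √(147275.08/12) = 110.783
Cutoffs: 615.385 ± 2·110.783 → [393.8, 837.0]
No RTs fall outside the cutoffs; all 13 retained. Mean = 8000/13 = 615.385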